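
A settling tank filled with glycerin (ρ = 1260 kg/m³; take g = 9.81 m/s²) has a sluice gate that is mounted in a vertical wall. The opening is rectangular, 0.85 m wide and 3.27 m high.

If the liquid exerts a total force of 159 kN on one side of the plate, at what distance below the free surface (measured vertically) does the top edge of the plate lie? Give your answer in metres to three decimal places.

d_top ≈ 2.993 m

γ = ρg = 1260 × 9.81 / 1000 = 12.3606 kN/m³.
A = 0.85 × 3.27 = 2.7795 m².
From F = γ·h_c·A, the centroid depth is h_c = 159/(12.3606 × 2.7795) = 4.62797 m.
The centroid lies 3.27/2 = 1.635 m below the top edge, so the top edge sits at h_top = 4.62797 − 1.635 = 2.99297 m below the surface.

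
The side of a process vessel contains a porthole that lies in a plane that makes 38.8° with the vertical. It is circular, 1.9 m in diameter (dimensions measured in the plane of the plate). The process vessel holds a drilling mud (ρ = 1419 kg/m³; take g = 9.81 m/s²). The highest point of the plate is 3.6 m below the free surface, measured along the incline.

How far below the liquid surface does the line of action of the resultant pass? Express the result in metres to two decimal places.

h_p = 3.58 m

γ = ρg = 1419 × 9.81 / 1000 = 13.92039 kN/m³.
The plate makes 38.8° with the vertical, i.e. θ = 90° − 38.8° = 51.2° to the horizontal. Measuring y along the incline from the free-surface line, vertical depth h = y·sinθ with sinθ = 0.779338.
The centroid is at the centre, 0.95 m below the top of the plate, so y_c = 3.6 + 0.95 = 4.55 m and h_c = 4.55 × 0.779338 = 3.54599 m.
A = π(0.95)² = 2.83529 m².
Resultant F = γ·h_c·A = 13.92039 × 3.54599 × 2.83529 = 139.954 kN.
I_c = πr⁴/4 = π × 0.95⁴/4 = 0.639712 m⁴.
Centre of pressure: y_p = y_c + I_c/(y_c·A) = 4.55 + 0.639712/(4.55 × 2.83529) = 4.55 + 0.0495879 = 4.59959 m along the plane.
Vertically, h_p = y_p·sinθ = 4.59959 × 0.779338 = 3.58464 m.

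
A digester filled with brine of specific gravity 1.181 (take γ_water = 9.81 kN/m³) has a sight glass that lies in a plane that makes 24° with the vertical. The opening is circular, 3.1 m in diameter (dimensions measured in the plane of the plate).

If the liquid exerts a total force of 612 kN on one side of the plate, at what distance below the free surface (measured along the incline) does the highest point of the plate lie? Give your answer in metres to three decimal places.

y_top ≈ 6.111 m

γ = 1.181 × 9.81 = 11.58561 kN/m³.
A = π(1.55)² = 7.54768 m².
From F = γ·h_c·A, the centroid depth is h_c = 612/(11.58561 × 7.54768) = 6.99873 m.
The plate makes 24° with the vertical, i.e. θ = 90° − 24° = 66° to the horizontal. Measuring y along the incline from the free-surface line, vertical depth h = y·sinθ with sinθ = 0.913545.
Along the incline, y_c = h_c/sinθ = 6.99873/0.913545 = 7.66107 m.
The centroid is at the centre, 1.55 m below the top of the plate, so the highest point sits at y_top = 7.66107 − 1.55 = 6.11107 m along the incline.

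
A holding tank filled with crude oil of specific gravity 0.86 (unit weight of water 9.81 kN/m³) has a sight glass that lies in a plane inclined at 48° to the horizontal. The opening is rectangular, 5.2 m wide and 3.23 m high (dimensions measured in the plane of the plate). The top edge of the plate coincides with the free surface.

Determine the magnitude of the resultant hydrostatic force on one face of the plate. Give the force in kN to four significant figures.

F ≈ 170.1 kN

γ = 0.86 × 9.81 = 8.4366 kN/m³.
Let θ = 48° be the plate's angle to the horizontal; measure y along the incline from where the plane meets the free surface. Vertical depth h = y·sinθ with sinθ = 0.743145.
The centroid lies 3.23/2 = 1.615 m below the top edge, so y_c = 1.615 m and h_c = 1.615 × 0.743145 = 1.20018 m.
A = 5.2 × 3.23 = 16.796 m².
Resultant F = γ·h_c·A = 8.4366 × 1.20018 × 16.796 = 170.067 kN.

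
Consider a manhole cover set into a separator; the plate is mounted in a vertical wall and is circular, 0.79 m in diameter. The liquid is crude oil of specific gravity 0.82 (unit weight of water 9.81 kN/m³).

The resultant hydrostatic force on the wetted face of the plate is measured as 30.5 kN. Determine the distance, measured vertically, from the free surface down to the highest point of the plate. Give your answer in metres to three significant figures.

γ = 0.82 × 9.81 = 8.0442 kN/m³.
A = π(0.395)² = 0.490167 m².
From F = γ·h_c·A, the centroid depth is h_c = 30.5/(8.0442 × 0.490167) = 7.73522 m.
The centroid is at the centre, 0.395 m below the top of the plate, so the highest point sits at h_top = 7.73522 − 0.395 = 7.34022 m below the surface.

d_top ≈ 7.34 m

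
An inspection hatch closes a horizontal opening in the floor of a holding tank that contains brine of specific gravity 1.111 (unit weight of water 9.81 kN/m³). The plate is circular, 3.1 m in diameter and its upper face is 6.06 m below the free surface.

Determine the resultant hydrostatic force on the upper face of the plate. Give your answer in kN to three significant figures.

F ≈ 499 kN

γ = 1.111 × 9.81 = 10.89891 kN/m³.
The plate is horizontal, so pressure is uniform at p = γ·h = 10.89891 × 6.06 = 66.0474 kN/m².
A = π(1.55)² = 7.54768 m².
F = p·A = 66.0474 × 7.54768 = 498.505 kN.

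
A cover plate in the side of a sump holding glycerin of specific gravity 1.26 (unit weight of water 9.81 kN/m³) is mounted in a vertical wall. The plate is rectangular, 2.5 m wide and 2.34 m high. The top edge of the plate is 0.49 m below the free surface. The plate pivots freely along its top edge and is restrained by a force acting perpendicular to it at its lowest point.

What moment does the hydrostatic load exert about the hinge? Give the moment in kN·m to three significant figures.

M ≈ 173 kN·m

γ = 1.26 × 9.81 = 12.3606 kN/m³.
The centroid lies 2.34/2 = 1.17 m below the top edge, so the centroid depth is h_c = 0.49 + 1.17 = 1.66 m.
A = 2.5 × 2.34 = 5.85 m².
Resultant F = γ·h_c·A = 12.3606 × 1.66 × 5.85 = 120.034 kN.
I_c = b·h³/12 = 2.5 × 2.34³/12 = 2.66935 m⁴.
Centre of pressure: y_p = y_c + I_c/(y_c·A) = 1.66 + 2.66935/(1.66 × 5.85) = 1.66 + 0.274879 = 1.93488 m along the plane.
The resultant acts 1.17 + 0.274879 = 1.44488 m (along the plate) below the hinge at the top edge, so the moment about the hinge is M = F × 1.44488 = 120.034 × 1.44488 = 173.435 kN·m.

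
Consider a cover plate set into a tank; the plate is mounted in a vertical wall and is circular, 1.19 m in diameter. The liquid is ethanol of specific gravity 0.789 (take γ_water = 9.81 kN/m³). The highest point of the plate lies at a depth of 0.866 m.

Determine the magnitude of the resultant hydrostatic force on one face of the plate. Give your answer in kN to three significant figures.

F ≈ 12.6 kN

γ = 0.789 × 9.81 = 7.74009 kN/m³.
The centroid is at the centre, 0.595 m below the top of the plate, so the centroid depth is h_c = 0.866 + 0.595 = 1.461 m.
A = π(0.595)² = 1.1122 m².
Resultant F = γ·h_c·A = 7.74009 × 1.461 × 1.1122 = 12.5771 kN.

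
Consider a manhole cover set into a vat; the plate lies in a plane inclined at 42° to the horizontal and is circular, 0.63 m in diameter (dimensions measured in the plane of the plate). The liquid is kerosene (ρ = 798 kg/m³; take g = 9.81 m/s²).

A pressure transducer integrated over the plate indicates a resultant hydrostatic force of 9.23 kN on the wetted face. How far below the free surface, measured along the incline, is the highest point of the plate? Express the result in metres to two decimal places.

γ = ρg = 798 × 9.81 / 1000 = 7.82838 kN/m³.
A = π(0.315)² = 0.311725 m².
From F = γ·h_c·A, the centroid depth is h_c = 9.23/(7.82838 × 0.311725) = 3.78232 m.
Let θ = 42° be the plate's angle to the horizontal; measure y along the incline from where the plane meets the free surface. Vertical depth h = y·sinθ with sinθ = 0.669131.
Along the incline, y_c = h_c/sinθ = 3.78232/0.669131 = 5.65259 m.
The centroid is at the centre, 0.315 m below the top of the plate, so the highest point sits at y_top = 5.65259 − 0.315 = 5.33759 m along the incline.

y_top ≈ 5.34 m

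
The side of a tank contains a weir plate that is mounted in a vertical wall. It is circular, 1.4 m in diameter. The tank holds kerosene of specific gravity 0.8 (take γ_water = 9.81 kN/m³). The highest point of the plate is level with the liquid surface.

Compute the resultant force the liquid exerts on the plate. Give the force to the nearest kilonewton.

F ≈ 8 kN

γ = 0.8 × 9.81 = 7.848 kN/m³.
The centroid is at the centre, 0.7 m below the top of the plate, so the centroid depth is h_c = 0.7 m.
A = π(0.7)² = 1.53938 m².
Resultant F = γ·h_c·A = 7.848 × 0.7 × 1.53938 = 8.45674 kN.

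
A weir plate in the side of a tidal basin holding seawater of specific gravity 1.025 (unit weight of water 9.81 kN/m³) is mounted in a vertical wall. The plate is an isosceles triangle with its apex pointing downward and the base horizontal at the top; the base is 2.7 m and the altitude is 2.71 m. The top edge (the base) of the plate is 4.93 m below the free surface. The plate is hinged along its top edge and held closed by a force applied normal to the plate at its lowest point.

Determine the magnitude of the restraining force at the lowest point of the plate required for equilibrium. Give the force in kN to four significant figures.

P ≈ 77.07 kN

γ = 1.025 × 9.81 = 10.05525 kN/m³.
With the apex down, the centroid sits h/3 = 2.71/3 = 0.903333 m below the base (the top edge), so the centroid depth is h_c = 4.93 + 0.903333 = 5.83333 m.
A = ½ × 2.7 × 2.71 = 3.6585 m².
Resultant F = γ·h_c·A = 10.05525 × 5.83333 × 3.6585 = 214.591 kN.
I_c = b·h³/36 = 2.7 × 2.71³/36 = 1.49269 m⁴.
Centre of pressure: y_p = y_c + I_c/(y_c·A) = 5.83333 + 1.49269/(5.83333 × 3.6585) = 5.83333 + 0.0699439 = 5.90327 m along the plane.
The resultant acts 0.903333 + 0.0699439 = 0.973277 m (along the plate) below the hinge at the top edge, so the moment about the hinge is M = F × 0.973277 = 214.591 × 0.973277 = 208.856 kN·m.
A normal force at the bottom, 2.71 m from the hinge, must supply this moment: P = 208.856/2.71 = 77.0686 kN.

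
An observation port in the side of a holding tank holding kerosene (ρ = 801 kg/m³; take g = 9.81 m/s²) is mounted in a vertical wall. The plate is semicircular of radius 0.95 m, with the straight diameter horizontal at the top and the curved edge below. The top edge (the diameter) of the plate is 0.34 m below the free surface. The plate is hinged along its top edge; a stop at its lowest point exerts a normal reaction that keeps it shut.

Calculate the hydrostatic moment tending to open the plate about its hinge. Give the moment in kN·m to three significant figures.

M ≈ 4.04 kN·m

γ = ρg = 801 × 9.81 / 1000 = 7.85781 kN/m³.
The centroid of a semicircle lies 4r/(3π) = 0.403193 m from the diameter, here below the top edge, so the centroid depth is h_c = 0.34 + 0.403193 = 0.743193 m.
A = πr²/2 = π × 0.95²/2 = 1.41764 m².
Resultant F = γ·h_c·A = 7.85781 × 0.743193 × 1.41764 = 8.27883 kN.
I_c = (π/8 − 8/(9π))·r⁴ = 0.109757 × 0.95⁴ = 0.0893978 m⁴.
Centre of pressure: y_p = y_c + I_c/(y_c·A) = 0.743193 + 0.0893978/(0.743193 × 1.41764) = 0.743193 + 0.0848514 = 0.828044 m along the plane.
The resultant acts 0.403193 + 0.0848514 = 0.488044 m (along the plate) below the hinge at the top edge, so the moment about the hinge is M = F × 0.488044 = 8.27883 × 0.488044 = 4.04043 kN·m.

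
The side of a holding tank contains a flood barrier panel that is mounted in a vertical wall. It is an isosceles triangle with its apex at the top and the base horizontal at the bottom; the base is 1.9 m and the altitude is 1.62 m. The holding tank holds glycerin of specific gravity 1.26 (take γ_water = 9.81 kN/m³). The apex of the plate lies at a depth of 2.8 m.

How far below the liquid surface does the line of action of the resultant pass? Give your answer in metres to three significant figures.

γ = 1.26 × 9.81 = 12.3606 kN/m³.
With the apex up, the centroid sits 2h/3 = 2 × 1.62/3 = 1.08 m below the apex, so the centroid depth is h_c = 2.8 + 1.08 = 3.88 m.
A = ½ × 1.9 × 1.62 = 1.539 m².
Resultant F = γ·h_c·A = 12.3606 × 3.88 × 1.539 = 73.8091 kN.
I_c = b·h³/36 = 1.9 × 1.62³/36 = 0.224386 m⁴.
Centre of pressure: y_p = y_c + I_c/(y_c·A) = 3.88 + 0.224386/(3.88 × 1.539) = 3.88 + 0.0375773 = 3.91758 m along the plane.

h_p = 3.92 m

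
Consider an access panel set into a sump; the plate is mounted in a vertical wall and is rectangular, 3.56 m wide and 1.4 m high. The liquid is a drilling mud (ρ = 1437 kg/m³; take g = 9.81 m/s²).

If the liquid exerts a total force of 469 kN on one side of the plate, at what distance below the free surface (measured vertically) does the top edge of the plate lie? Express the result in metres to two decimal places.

d_top ≈ 5.98 m

γ = ρg = 1437 × 9.81 / 1000 = 14.09697 kN/m³.
A = 3.56 × 1.4 = 4.984 m².
From F = γ·h_c·A, the centroid depth is h_c = 469/(14.09697 × 4.984) = 6.67527 m.
The centroid lies 1.4/2 = 0.7 m below the top edge, so the top edge sits at h_top = 6.67527 − 0.7 = 5.97527 m below the surface.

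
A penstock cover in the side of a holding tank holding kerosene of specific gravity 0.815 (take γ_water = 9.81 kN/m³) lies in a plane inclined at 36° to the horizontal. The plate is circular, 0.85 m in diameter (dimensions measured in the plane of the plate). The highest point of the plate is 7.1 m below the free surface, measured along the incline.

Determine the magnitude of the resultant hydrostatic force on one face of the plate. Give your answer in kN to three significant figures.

γ = 0.815 × 9.81 = 7.99515 kN/m³.
Let θ = 36° be the plate's angle to the horizontal; measure y along the incline from where the plane meets the free surface. Vertical depth h = y·sinθ with sinθ = 0.587785.
The centroid is at the centre, 0.425 m below the top of the plate, so y_c = 7.1 + 0.425 = 7.525 m and h_c = 7.525 × 0.587785 = 4.42308 m.
A = π(0.425)² = 0.56745 m².
Resultant F = γ·h_c·A = 7.99515 × 4.42308 × 0.56745 = 20.0668 kN.

F ≈ 20.1 kN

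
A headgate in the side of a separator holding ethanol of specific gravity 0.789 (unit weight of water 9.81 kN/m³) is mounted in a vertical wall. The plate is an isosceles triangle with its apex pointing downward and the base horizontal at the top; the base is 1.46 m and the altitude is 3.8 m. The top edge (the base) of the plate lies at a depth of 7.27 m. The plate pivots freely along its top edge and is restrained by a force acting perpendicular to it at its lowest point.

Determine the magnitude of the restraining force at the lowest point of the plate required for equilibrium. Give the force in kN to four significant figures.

γ = 0.789 × 9.81 = 7.74009 kN/m³.
With the apex down, the centroid sits h/3 = 3.8/3 = 1.26667 m below the base (the top edge), so the centroid depth is h_c = 7.27 + 1.26667 = 8.53667 m.
A = ½ × 1.46 × 3.8 = 2.774 m².
Resultant F = γ·h_c·A = 7.74009 × 8.53667 × 2.774 = 183.291 kN.
I_c = b·h³/36 = 1.46 × 3.8³/36 = 2.22536 m⁴.
Centre of pressure: y_p = y_c + I_c/(y_c·A) = 8.53667 + 2.22536/(8.53667 × 2.774) = 8.53667 + 0.0939735 = 8.63064 m along the plane.
The resultant acts 1.26667 + 0.0939735 = 1.36064 m (along the plate) below the hinge at the top edge, so the moment about the hinge is M = F × 1.36064 = 183.291 × 1.36064 = 249.393 kN·m.
A normal force at the bottom, 3.8 m from the hinge, must supply this moment: P = 249.393/3.8 = 65.6297 kN.

P ≈ 65.63 kN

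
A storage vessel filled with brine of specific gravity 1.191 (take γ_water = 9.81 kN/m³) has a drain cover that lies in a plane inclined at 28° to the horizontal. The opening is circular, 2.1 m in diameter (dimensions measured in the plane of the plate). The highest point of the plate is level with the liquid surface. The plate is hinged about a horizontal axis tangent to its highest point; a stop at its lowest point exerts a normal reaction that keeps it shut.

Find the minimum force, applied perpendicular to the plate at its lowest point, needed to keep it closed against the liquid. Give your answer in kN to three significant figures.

P ≈ 12.5 kN

γ = 1.191 × 9.81 = 11.68371 kN/m³.
Let θ = 28° be the plate's angle to the horizontal; measure y along the incline from where the plane meets the free surface. Vertical depth h = y·sinθ with sinθ = 0.469472.
The centroid is at the centre, 1.05 m below the top of the plate, so y_c = 1.05 m and h_c = 1.05 × 0.469472 = 0.492946 m.
A = π(1.05)² = 3.46361 m².
Resultant F = γ·h_c·A = 11.68371 × 0.492946 × 3.46361 = 19.9484 kN.
I_c = πr⁴/4 = π × 1.05⁴/4 = 0.954656 m⁴.
Centre of pressure: y_p = y_c + I_c/(y_c·A) = 1.05 + 0.954656/(1.05 × 3.46361) = 1.05 + 0.2625 = 1.3125 m along the plane.
The resultant acts 1.05 + 0.2625 = 1.3125 m (along the plate) below the hinge at the top edge, so the moment about the hinge is M = F × 1.3125 = 19.9484 × 1.3125 = 26.1823 kN·m.
A normal force at the bottom, 2.1 m from the hinge, must supply this moment: P = 26.1823/2.1 = 12.4678 kN.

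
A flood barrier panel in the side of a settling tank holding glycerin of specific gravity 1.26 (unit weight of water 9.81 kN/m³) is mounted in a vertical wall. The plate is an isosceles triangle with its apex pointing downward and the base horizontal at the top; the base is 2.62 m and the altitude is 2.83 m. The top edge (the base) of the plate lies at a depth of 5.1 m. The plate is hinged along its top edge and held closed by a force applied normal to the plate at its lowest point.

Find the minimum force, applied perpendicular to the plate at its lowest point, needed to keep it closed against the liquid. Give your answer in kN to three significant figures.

γ = 1.26 × 9.81 = 12.3606 kN/m³.
With the apex down, the centroid sits h/3 = 2.83/3 = 0.943333 m below the base (the top edge), so the centroid depth is h_c = 5.1 + 0.943333 = 6.04333 m.
A = ½ × 2.62 × 2.83 = 3.7073 m².
Resultant F = γ·h_c·A = 12.3606 × 6.04333 × 3.7073 = 276.932 kN.
I_c = b·h³/36 = 2.62 × 2.83³/36 = 1.64952 m⁴.
Centre of pressure: y_p = y_c + I_c/(y_c·A) = 6.04333 + 1.64952/(6.04333 × 3.7073) = 6.04333 + 0.0736247 = 6.11695 m along the plane.
The resultant acts 0.943333 + 0.0736247 = 1.01696 m (along the plate) below the hinge at the top edge, so the moment about the hinge is M = F × 1.01696 = 276.932 × 1.01696 = 281.629 kN·m.
A normal force at the bottom, 2.83 m from the hinge, must supply this moment: P = 281.629/2.83 = 99.5155 kN.

P ≈ 99.5 kN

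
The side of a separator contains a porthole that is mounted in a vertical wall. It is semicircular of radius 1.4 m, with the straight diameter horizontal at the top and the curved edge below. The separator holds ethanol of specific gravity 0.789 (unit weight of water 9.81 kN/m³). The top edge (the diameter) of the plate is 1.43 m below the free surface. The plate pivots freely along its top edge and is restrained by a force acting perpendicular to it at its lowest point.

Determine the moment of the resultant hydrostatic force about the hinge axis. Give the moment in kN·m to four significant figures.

γ = 0.789 × 9.81 = 7.74009 kN/m³.
The centroid of a semicircle lies 4r/(3π) = 0.594178 m from the diameter, here below the top edge, so the centroid depth is h_c = 1.43 + 0.594178 = 2.02418 m.
A = πr²/2 = π × 1.4²/2 = 3.07876 m².
Resultant F = γ·h_c·A = 7.74009 × 2.02418 × 3.07876 = 48.236 kN.
I_c = (π/8 − 8/(9π))·r⁴ = 0.109757 × 1.4⁴ = 0.421642 m⁴.
Centre of pressure: y_p = y_c + I_c/(y_c·A) = 2.02418 + 0.421642/(2.02418 × 3.07876) = 2.02418 + 0.067658 = 2.09184 m along the plane.
The resultant acts 0.594178 + 0.067658 = 0.661836 m (along the plate) below the hinge at the top edge, so the moment about the hinge is M = F × 0.661836 = 48.236 × 0.661836 = 31.9243 kN·m.

M ≈ 31.92 kN·m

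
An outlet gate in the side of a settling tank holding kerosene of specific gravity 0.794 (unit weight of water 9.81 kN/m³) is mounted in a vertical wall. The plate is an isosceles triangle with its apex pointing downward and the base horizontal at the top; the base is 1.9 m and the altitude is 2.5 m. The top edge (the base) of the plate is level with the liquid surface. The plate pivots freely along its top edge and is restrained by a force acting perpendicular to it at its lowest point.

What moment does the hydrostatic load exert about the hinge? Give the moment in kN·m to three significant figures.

M ≈ 19.3 kN·m

γ = 0.794 × 9.81 = 7.78914 kN/m³.
With the apex down, the centroid sits h/3 = 2.5/3 = 0.833333 m below the base (the top edge), so the centroid depth is h_c = 0.833333 m.
A = ½ × 1.9 × 2.5 = 2.375 m².
Resultant F = γ·h_c·A = 7.78914 × 0.833333 × 2.375 = 15.416 kN.
I_c = b·h³/36 = 1.9 × 2.5³/36 = 0.824653 m⁴.
Centre of pressure: y_p = y_c + I_c/(y_c·A) = 0.833333 + 0.824653/(0.833333 × 2.375) = 0.833333 + 0.416667 = 1.25 m along the plane.
The resultant acts 0.833333 + 0.416667 = 1.25 m (along the plate) below the hinge at the top edge, so the moment about the hinge is M = F × 1.25 = 15.416 × 1.25 = 19.27 kN·m.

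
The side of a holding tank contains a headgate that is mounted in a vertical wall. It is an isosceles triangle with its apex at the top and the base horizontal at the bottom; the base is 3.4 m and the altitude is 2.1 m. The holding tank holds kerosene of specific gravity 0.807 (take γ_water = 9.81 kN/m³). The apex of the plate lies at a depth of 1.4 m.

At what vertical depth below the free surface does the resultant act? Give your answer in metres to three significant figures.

h_p = 2.89 m

γ = 0.807 × 9.81 = 7.91667 kN/m³.
With the apex up, the centroid sits 2h/3 = 2 × 2.1/3 = 1.4 m below the apex, so the centroid depth is h_c = 1.4 + 1.4 = 2.8 m.
A = ½ × 3.4 × 2.1 = 3.57 m².
Resultant F = γ·h_c·A = 7.91667 × 2.8 × 3.57 = 79.135 kN.
I_c = b·h³/36 = 3.4 × 2.1³/36 = 0.87465 m⁴.
Centre of pressure: y_p = y_c + I_c/(y_c·A) = 2.8 + 0.87465/(2.8 × 3.57) = 2.8 + 0.0875 = 2.8875 m along the plane.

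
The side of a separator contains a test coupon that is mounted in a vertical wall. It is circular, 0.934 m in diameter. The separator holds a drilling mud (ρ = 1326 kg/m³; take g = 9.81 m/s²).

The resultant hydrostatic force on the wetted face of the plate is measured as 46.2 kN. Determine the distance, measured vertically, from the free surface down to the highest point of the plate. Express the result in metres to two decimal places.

d_top ≈ 4.72 m

γ = ρg = 1326 × 9.81 / 1000 = 13.00806 kN/m³.
A = π(0.467)² = 0.685147 m².
From F = γ·h_c·A, the centroid depth is h_c = 46.2/(13.00806 × 0.685147) = 5.18377 m.
The centroid is at the centre, 0.467 m below the top of the plate, so the highest point sits at h_top = 5.18377 − 0.467 = 4.71677 m below the surface.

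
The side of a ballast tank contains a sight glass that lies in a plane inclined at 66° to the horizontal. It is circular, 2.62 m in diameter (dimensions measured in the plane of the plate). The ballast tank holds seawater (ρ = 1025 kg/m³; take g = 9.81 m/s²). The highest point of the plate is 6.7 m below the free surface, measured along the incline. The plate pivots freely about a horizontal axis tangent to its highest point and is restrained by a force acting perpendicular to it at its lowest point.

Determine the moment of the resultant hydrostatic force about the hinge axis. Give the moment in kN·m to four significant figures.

M ≈ 540.9 kN·m

γ = ρg = 1025 × 9.81 / 1000 = 10.05525 kN/m³.
Let θ = 66° be the plate's angle to the horizontal; measure y along the incline from where the plane meets the free surface. Vertical depth h = y·sinθ with sinθ = 0.913545.
The centroid is at the centre, 1.31 m below the top of the plate, so y_c = 6.7 + 1.31 = 8.01 m and h_c = 8.01 × 0.913545 = 7.3175 m.
A = π(1.31)² = 5.39129 m².
Resultant F = γ·h_c·A = 10.05525 × 7.3175 × 5.39129 = 396.687 kN.
I_c = πr⁴/4 = π × 1.31⁴/4 = 2.313 m⁴.
Centre of pressure: y_p = y_c + I_c/(y_c·A) = 8.01 + 2.313/(8.01 × 5.39129) = 8.01 + 0.0535612 = 8.06356 m along the plane.
The resultant acts 1.31 + 0.0535612 = 1.36356 m (along the plate) below the hinge at the top edge, so the moment about the hinge is M = F × 1.36356 = 396.687 × 1.36356 = 540.907 kN·m.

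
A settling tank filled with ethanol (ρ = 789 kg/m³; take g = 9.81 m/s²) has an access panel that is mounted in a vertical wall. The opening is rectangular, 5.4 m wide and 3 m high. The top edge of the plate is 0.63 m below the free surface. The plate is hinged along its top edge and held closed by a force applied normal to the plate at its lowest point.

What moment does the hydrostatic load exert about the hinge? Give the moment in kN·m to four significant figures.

M ≈ 494.7 kN·m

γ = ρg = 789 × 9.81 / 1000 = 7.74009 kN/m³.
The centroid lies 3/2 = 1.5 m below the top edge, so the centroid depth is h_c = 0.63 + 1.5 = 2.13 m.
A = 5.4 × 3 = 16.2 m².
Resultant F = γ·h_c·A = 7.74009 × 2.13 × 16.2 = 267.08 kN.
I_c = b·h³/12 = 5.4 × 3³/12 = 12.15 m⁴.
Centre of pressure: y_p = y_c + I_c/(y_c·A) = 2.13 + 12.15/(2.13 × 16.2) = 2.13 + 0.352113 = 2.48211 m along the plane.
The resultant acts 1.5 + 0.352113 = 1.85211 m (along the plate) below the hinge at the top edge, so the moment about the hinge is M = F × 1.85211 = 267.08 × 1.85211 = 494.662 kN·m.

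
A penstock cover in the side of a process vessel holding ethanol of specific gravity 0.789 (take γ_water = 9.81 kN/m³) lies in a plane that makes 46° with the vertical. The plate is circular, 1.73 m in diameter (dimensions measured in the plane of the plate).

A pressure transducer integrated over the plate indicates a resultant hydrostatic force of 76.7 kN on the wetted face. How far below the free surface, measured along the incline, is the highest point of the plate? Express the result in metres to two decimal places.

γ = 0.789 × 9.81 = 7.74009 kN/m³.
A = π(0.865)² = 2.35062 m².
From F = γ·h_c·A, the centroid depth is h_c = 76.7/(7.74009 × 2.35062) = 4.21567 m.
The plate makes 46° with the vertical, i.e. θ = 90° − 46° = 44° to the horizontal. Measuring y along the incline from the free-surface line, vertical depth h = y·sinθ with sinθ = 0.694658.
Along the incline, y_c = h_c/sinθ = 4.21567/0.694658 = 6.0687 m.
The centroid is at the centre, 0.865 m below the top of the plate, so the highest point sits at y_top = 6.0687 − 0.865 = 5.2037 m along the incline.

y_top ≈ 5.20 m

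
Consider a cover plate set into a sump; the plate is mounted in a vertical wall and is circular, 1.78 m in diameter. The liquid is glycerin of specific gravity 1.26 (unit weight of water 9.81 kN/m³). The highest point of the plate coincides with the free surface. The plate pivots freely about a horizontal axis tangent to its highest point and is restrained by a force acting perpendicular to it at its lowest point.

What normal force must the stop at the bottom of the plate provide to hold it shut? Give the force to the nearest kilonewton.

P ≈ 17 kN

γ = 1.26 × 9.81 = 12.3606 kN/m³.
The centroid is at the centre, 0.89 m below the top of the plate, so the centroid depth is h_c = 0.89 m.
A = π(0.89)² = 2.48846 m².
Resultant F = γ·h_c·A = 12.3606 × 0.89 × 2.48846 = 27.3754 kN.
I_c = πr⁴/4 = π × 0.89⁴/4 = 0.492776 m⁴.
Centre of pressure: y_p = y_c + I_c/(y_c·A) = 0.89 + 0.492776/(0.89 × 2.48846) = 0.89 + 0.222499 = 1.1125 m along the plane.
The resultant acts 0.89 + 0.222499 = 1.1125 m (along the plate) below the hinge at the top edge, so the moment about the hinge is M = F × 1.1125 = 27.3754 × 1.1125 = 30.4551 kN·m.
A normal force at the bottom, 1.78 m from the hinge, must supply this moment: P = 30.4551/1.78 = 17.1096 kN.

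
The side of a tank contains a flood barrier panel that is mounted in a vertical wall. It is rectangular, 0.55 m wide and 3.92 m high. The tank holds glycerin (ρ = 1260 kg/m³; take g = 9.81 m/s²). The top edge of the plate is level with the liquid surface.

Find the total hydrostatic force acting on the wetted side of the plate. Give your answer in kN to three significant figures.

F ≈ 52.2 kN

γ = ρg = 1260 × 9.81 / 1000 = 12.3606 kN/m³.
The centroid lies 3.92/2 = 1.96 m below the top edge, so the centroid depth is h_c = 1.96 m.
A = 0.55 × 3.92 = 2.156 m².
Resultant F = γ·h_c·A = 12.3606 × 1.96 × 2.156 = 52.2329 kN.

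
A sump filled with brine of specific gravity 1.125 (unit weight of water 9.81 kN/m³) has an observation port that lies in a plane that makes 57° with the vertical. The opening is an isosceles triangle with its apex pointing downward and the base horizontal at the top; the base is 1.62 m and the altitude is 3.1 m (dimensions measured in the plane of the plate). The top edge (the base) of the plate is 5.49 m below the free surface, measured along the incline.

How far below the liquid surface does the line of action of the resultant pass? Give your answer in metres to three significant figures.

h_p = 3.60 m

γ = 1.125 × 9.81 = 11.03625 kN/m³.
The plate makes 57° with the vertical, i.e. θ = 90° − 57° = 33° to the horizontal. Measuring y along the incline from the free-surface line, vertical depth h = y·sinθ with sinθ = 0.544639.
With the apex down, the centroid sits h/3 = 3.1/3 = 1.03333 m below the base (the top edge), so y_c = 5.49 + 1.03333 = 6.52333 m and h_c = 6.52333 × 0.544639 = 3.55286 m.
A = ½ × 1.62 × 3.1 = 2.511 m².
Resultant F = γ·h_c·A = 11.03625 × 3.55286 × 2.511 = 98.4569 kN.
I_c = b·h³/36 = 1.62 × 3.1³/36 = 1.3406 m⁴.
Centre of pressure: y_p = y_c + I_c/(y_c·A) = 6.52333 + 1.3406/(6.52333 × 2.511) = 6.52333 + 0.0818433 = 6.60517 m along the plane.
Vertically, h_p = y_p·sinθ = 6.60517 × 0.544639 = 3.59743 m.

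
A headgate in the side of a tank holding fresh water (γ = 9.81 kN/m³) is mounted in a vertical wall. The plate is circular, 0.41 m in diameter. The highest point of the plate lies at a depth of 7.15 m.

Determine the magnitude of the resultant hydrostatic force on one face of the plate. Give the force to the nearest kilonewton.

F ≈ 10 kN

γ = 9.81 kN/m³.
The centroid is at the centre, 0.205 m below the top of the plate, so the centroid depth is h_c = 7.15 + 0.205 = 7.355 m.
A = π(0.205)² = 0.132025 m².
Resultant F = γ·h_c·A = 9.81 × 7.355 × 0.132025 = 9.52594 kN.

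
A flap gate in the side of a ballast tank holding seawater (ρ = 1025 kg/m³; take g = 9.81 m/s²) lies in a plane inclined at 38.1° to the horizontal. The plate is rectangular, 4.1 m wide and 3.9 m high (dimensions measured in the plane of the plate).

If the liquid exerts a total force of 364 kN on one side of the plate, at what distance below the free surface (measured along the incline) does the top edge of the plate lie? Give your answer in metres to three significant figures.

y_top ≈ 1.72 m

γ = ρg = 1025 × 9.81 / 1000 = 10.05525 kN/m³.
A = 4.1 × 3.9 = 15.99 m².
From F = γ·h_c·A, the centroid depth is h_c = 364/(10.05525 × 15.99) = 2.26391 m.
Let θ = 38.1° be the plate's angle to the horizontal; measure y along the incline from where the plane meets the free surface. Vertical depth h = y·sinθ with sinθ = 0.617036.
Along the incline, y_c = h_c/sinθ = 2.26391/0.617036 = 3.66901 m.
The centroid lies 3.9/2 = 1.95 m below the top edge, so the top edge sits at y_top = 3.66901 − 1.95 = 1.71901 m along the incline.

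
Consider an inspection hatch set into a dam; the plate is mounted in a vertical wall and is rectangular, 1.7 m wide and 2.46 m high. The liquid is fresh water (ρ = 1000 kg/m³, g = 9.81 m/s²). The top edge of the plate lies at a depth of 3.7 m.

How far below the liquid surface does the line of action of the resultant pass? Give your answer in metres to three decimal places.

h_p = 5.032 m

γ = ρg = 1000 × 9.81 = 9810 N/m³ = 9.81 kN/m³.
The centroid lies 2.46/2 = 1.23 m below the top edge, so the centroid depth is h_c = 3.7 + 1.23 = 4.93 m.
A = 1.7 × 2.46 = 4.182 m².
Resultant F = γ·h_c·A = 9.81 × 4.93 × 4.182 = 202.255 kN.
I_c = b·h³/12 = 1.7 × 2.46³/12 = 2.10898 m⁴.
Centre of pressure: y_p = y_c + I_c/(y_c·A) = 4.93 + 2.10898/(4.93 × 4.182) = 4.93 + 0.102292 = 5.03229 m along the plane.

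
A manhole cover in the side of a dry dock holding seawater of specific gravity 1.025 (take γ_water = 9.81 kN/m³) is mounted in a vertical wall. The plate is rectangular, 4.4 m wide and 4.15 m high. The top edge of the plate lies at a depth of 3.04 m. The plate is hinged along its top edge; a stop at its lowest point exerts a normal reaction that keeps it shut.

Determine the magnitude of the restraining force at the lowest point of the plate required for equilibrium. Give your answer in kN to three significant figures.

P ≈ 533 kN

γ = 1.025 × 9.81 = 10.05525 kN/m³.
The centroid lies 4.15/2 = 2.075 m below the top edge, so the centroid depth is h_c = 3.04 + 2.075 = 5.115 m.
A = 4.4 × 4.15 = 18.26 m².
Resultant F = γ·h_c·A = 10.05525 × 5.115 × 18.26 = 939.159 kN.
I_c = b·h³/12 = 4.4 × 4.15³/12 = 26.2069 m⁴.
Centre of pressure: y_p = y_c + I_c/(y_c·A) = 5.115 + 26.2069/(5.115 × 18.26) = 5.115 + 0.280588 = 5.39559 m along the plane.
The resultant acts 2.075 + 0.280588 = 2.35559 m (along the plate) below the hinge at the top edge, so the moment about the hinge is M = F × 2.35559 = 939.159 × 2.35559 = 2212.27 kN·m.
A normal force at the bottom, 4.15 m from the hinge, must supply this moment: P = 2212.27/4.15 = 533.077 kN.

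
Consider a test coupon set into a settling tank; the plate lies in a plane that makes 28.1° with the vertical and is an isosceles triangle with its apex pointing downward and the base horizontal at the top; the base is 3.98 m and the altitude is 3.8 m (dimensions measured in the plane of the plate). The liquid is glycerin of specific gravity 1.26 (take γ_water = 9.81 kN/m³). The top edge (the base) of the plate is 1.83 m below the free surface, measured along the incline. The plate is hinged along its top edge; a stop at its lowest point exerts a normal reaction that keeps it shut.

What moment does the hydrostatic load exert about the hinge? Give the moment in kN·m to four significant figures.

M ≈ 389.6 kN·m

γ = 1.26 × 9.81 = 12.3606 kN/m³.
The plate makes 28.1° with the vertical, i.e. θ = 90° − 28.1° = 61.9° to the horizontal. Measuring y along the incline from the free-surface line, vertical depth h = y·sinθ with sinθ = 0.882127.
With the apex down, the centroid sits h/3 = 3.8/3 = 1.26667 m below the base (the top edge), so y_c = 1.83 + 1.26667 = 3.09667 m and h_c = 3.09667 × 0.882127 = 2.73166 m.
A = ½ × 3.98 × 3.8 = 7.562 m².
Resultant F = γ·h_c·A = 12.3606 × 2.73166 × 7.562 = 255.331 kN.
I_c = b·h³/36 = 3.98 × 3.8³/36 = 6.0664 m⁴.
Centre of pressure: y_p = y_c + I_c/(y_c·A) = 3.09667 + 6.0664/(3.09667 × 7.562) = 3.09667 + 0.259059 = 3.35573 m along the plane.
The resultant acts 1.26667 + 0.259059 = 1.52573 m (along the plate) below the hinge at the top edge, so the moment about the hinge is M = F × 1.52573 = 255.331 × 1.52573 = 389.566 kN·m.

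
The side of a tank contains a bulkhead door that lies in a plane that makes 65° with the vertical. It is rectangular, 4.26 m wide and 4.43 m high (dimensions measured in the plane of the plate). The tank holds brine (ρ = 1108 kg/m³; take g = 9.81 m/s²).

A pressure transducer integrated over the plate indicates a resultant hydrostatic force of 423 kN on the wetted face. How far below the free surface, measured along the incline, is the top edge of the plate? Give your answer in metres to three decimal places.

γ = ρg = 1108 × 9.81 / 1000 = 10.86948 kN/m³.
A = 4.26 × 4.43 = 18.8718 m².
From F = γ·h_c·A, the centroid depth is h_c = 423/(10.86948 × 18.8718) = 2.06214 m.
The plate makes 65° with the vertical, i.e. θ = 90° − 65° = 25° to the horizontal. Measuring y along the incline from the free-surface line, vertical depth h = y·sinθ with sinθ = 0.422618.
Along the incline, y_c = h_c/sinθ = 2.06214/0.422618 = 4.87944 m.
The centroid lies 4.43/2 = 2.215 m below the top edge, so the top edge sits at y_top = 4.87944 − 2.215 = 2.66444 m along the incline.

y_top ≈ 2.664 m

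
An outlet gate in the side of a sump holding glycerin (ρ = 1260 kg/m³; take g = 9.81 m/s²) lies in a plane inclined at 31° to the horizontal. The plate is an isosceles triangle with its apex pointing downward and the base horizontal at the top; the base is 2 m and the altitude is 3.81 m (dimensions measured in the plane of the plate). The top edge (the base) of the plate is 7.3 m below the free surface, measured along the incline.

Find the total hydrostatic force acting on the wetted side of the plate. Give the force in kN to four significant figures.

γ = ρg = 1260 × 9.81 / 1000 = 12.3606 kN/m³.
Let θ = 31° be the plate's angle to the horizontal; measure y along the incline from where the plane meets the free surface. Vertical depth h = y·sinθ with sinθ = 0.515038.
With the apex down, the centroid sits h/3 = 3.81/3 = 1.27 m below the base (the top edge), so y_c = 7.3 + 1.27 = 8.57 m and h_c = 8.57 × 0.515038 = 4.41388 m.
A = ½ × 2 × 3.81 = 3.81 m².
Resultant F = γ·h_c·A = 12.3606 × 4.41388 × 3.81 = 207.867 kN.

F ≈ 207.9 kN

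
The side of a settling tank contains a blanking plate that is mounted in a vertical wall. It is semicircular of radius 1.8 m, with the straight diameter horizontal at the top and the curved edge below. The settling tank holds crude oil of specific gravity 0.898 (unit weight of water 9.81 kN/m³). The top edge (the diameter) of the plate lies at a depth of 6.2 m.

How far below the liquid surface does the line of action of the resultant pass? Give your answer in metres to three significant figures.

h_p = 7.00 m

γ = 0.898 × 9.81 = 8.80938 kN/m³.
The centroid of a semicircle lies 4r/(3π) = 0.763944 m from the diameter, here below the top edge, so the centroid depth is h_c = 6.2 + 0.763944 = 6.96394 m.
A = πr²/2 = π × 1.8²/2 = 5.08938 m².
Resultant F = γ·h_c·A = 8.80938 × 6.96394 × 5.08938 = 312.223 kN.
I_c = (π/8 − 8/(9π))·r⁴ = 0.109757 × 1.8⁴ = 1.15219 m⁴.
Centre of pressure: y_p = y_c + I_c/(y_c·A) = 6.96394 + 1.15219/(6.96394 × 5.08938) = 6.96394 + 0.032509 = 6.99645 m along the plane.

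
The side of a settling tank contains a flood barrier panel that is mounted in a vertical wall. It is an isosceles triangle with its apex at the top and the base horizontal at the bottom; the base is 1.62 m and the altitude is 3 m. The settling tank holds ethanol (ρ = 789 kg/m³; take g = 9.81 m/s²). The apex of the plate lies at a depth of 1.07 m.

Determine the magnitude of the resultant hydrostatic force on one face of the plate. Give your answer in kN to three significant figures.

F ≈ 57.7 kN

γ = ρg = 789 × 9.81 / 1000 = 7.74009 kN/m³.
With the apex up, the centroid sits 2h/3 = 2 × 3/3 = 2 m below the apex, so the centroid depth is h_c = 1.07 + 2 = 3.07 m.
A = ½ × 1.62 × 3 = 2.43 m².
Resultant F = γ·h_c·A = 7.74009 × 3.07 × 2.43 = 57.7418 kN.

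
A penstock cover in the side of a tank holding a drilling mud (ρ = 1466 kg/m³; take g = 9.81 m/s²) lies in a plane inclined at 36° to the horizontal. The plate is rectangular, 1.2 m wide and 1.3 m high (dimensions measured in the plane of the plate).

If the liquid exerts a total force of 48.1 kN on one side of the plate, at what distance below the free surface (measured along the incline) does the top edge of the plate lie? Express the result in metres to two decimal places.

y_top ≈ 3.00 m

γ = ρg = 1466 × 9.81 / 1000 = 14.38146 kN/m³.
A = 1.2 × 1.3 = 1.56 m².
From F = γ·h_c·A, the centroid depth is h_c = 48.1/(14.38146 × 1.56) = 2.14396 m.
Let θ = 36° be the plate's angle to the horizontal; measure y along the incline from where the plane meets the free surface. Vertical depth h = y·sinθ with sinθ = 0.587785.
Along the incline, y_c = h_c/sinθ = 2.14396/0.587785 = 3.64752 m.
The centroid lies 1.3/2 = 0.65 m below the top edge, so the top edge sits at y_top = 3.64752 − 0.65 = 2.99752 m along the incline.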